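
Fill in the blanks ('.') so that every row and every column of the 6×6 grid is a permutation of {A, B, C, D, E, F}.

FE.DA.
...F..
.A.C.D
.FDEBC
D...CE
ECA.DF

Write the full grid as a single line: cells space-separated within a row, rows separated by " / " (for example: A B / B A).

F E C D A B / C D B F E A / B A E C F D / A F D E B C / D B F A C E / E C A B D F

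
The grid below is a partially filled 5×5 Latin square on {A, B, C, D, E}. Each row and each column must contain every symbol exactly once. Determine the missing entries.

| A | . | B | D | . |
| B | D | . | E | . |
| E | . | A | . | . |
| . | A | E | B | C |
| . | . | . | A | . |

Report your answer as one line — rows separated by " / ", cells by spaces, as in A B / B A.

(r1,c5) = E
(r2,c3) = C
(r2,c5) = A
(r3,c4) = C
(r4,c1) = D
(r5,c1) = C
(r5,c3) = D
(r5,c5) = B
(r1,c2) = C
(r3,c2) = B
(r3,c5) = D
(r5,c2) = E

A C B D E / B D C E A / E B A C D / D A E B C / C E D A B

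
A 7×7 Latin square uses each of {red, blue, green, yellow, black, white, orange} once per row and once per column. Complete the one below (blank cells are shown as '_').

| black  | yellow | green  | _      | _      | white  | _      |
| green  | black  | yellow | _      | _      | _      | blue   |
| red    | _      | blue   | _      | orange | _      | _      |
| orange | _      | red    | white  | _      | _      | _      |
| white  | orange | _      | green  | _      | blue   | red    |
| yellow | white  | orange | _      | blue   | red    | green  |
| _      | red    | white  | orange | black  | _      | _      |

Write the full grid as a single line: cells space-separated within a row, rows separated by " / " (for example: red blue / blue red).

(r1,c5): row 1 has {green,yellow,black,white}; column 5 has {blue,black,orange}, so it must be red.
(r1,c7): row 1 has {red,green,yellow,black,white}; column 7 has {red,blue,green}, so it must be orange.
(r2,c4): row 2 has {blue,green,yellow,black}; column 4 has {green,white,orange}, so it must be red.
(r2,c5): row 2 has {red,blue,green,yellow,black}; column 5 has {red,blue,black,orange}, so it must be white.
(r2,c6): row 2 has {red,blue,green,yellow,black,white}; column 6 has {red,blue,white}, so it must be orange.
(r3,c2): row 3 has {red,blue,orange}; column 2 has {red,yellow,black,white,orange}, so it must be green.
(r4,c2): row 4 has {red,white,orange}; column 2 has {red,green,yellow,black,white,orange}, so it must be blue.
(r5,c3): row 5 has {red,blue,green,white,orange}; column 3 has {red,blue,green,yellow,white,orange}, so it must be black.
(r5,c5): row 5 has {red,blue,green,black,white,orange}; column 5 has {red,blue,black,white,orange}, so it must be yellow.
(r6,c4): row 6 has {red,blue,green,yellow,white,orange}; column 4 has {red,green,white,orange}, so it must be black.
(r7,c1): row 7 has {red,black,white,orange}; column 1 has {red,green,yellow,black,white,orange}, so it must be blue.
(r7,c7): row 7 has {red,blue,black,white,orange}; column 7 has {red,blue,green,orange}, so it must be yellow.
(r1,c4): row 1 has {red,green,yellow,black,white,orange}; column 4 has {red,green,black,white,orange}, so it must be blue.
(r3,c4): row 3 has {red,blue,green,orange}; column 4 has {red,blue,green,black,white,orange}, so it must be yellow.
(r3,c6): row 3 has {red,blue,green,yellow,orange}; column 6 has {red,blue,white,orange}, so it must be black.
(r3,c7): row 3 has {red,blue,green,yellow,black,orange}; column 7 has {red,blue,green,yellow,orange}, so it must be white.
(r4,c5): row 4 has {red,blue,white,orange}; column 5 has {red,blue,yellow,black,white,orange}, so it must be green.
(r4,c6): row 4 has {red,blue,green,white,orange}; column 6 has {red,blue,black,white,orange}, so it must be yellow.
(r4,c7): row 4 has {red,blue,green,yellow,white,orange}; column 7 has {red,blue,green,yellow,white,orange}, so it must be black.
(r7,c6): row 7 has {red,blue,yellow,black,white,orange}; column 6 has {red,blue,yellow,black,white,orange}, so it must be green.

black yellow green blue red white orange / green black yellow red white orange blue / red green blue yellow orange black white / orange blue red white green yellow black / white orange black green yellow blue red / yellow white orange black blue red green / blue red white orange black green yellow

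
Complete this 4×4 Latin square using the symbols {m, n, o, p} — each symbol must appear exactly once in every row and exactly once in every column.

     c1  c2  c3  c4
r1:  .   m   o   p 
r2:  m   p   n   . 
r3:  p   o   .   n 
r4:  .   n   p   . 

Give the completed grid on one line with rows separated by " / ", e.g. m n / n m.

(r1,c1) = n
(r2,c4) = o
(r3,c3) = m
(r4,c1) = o
(r4,c4) = m

n m o p / m p n o / p o m n / o n p m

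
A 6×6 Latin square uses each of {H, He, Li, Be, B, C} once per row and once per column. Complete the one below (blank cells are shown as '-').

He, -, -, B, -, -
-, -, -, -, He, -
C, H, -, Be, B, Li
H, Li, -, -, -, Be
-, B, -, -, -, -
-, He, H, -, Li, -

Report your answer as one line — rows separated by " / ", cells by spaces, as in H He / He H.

row 3 has {H,Li,Be,B,C}; column 3 has {H} — only He is left for (r3,c3).
row 4 has {H,Li,Be}; column 5 has {He,Li,B} — only C is left for (r4,c5).
row 6 has {H,He,Li}; column 4 has {Be,B} — only C is left for (r6,c4).
row 6 has {H,He,Li,C}; column 6 has {Li,Be} — only B is left for (r6,c6).
row 4 has {H,Li,Be,C}; column 3 has {H,He} — only B is left for (r4,c3).
row 4 has {H,Li,Be,B,C}; column 4 has {Be,B,C} — only He is left for (r4,c4).
row 6 has {H,He,Li,B,C}; column 1 has {H,He,C} — only Be is left for (r6,c1).
row 5 has {B}; column 1 has {H,He,Be,C} — only Li is left for (r5,c1).
row 5 has {Li,B}; column 4 has {He,Be,B,C} — only H is left for (r5,c4).
row 5 has {H,Li,B}; column 5 has {He,Li,B,C} — only Be is left for (r5,c5).
row 1 has {He,B}; column 5 has {He,Li,Be,B,C} — only H is left for (r1,c5).
row 1 has {H,He,B}; column 6 has {Li,Be,B} — only C is left for (r1,c6).
row 2 has {He}; column 1 has {H,He,Li,Be,C} — only B is left for (r2,c1).
row 2 has {He,B}; column 4 has {H,He,Be,B,C} — only Li is left for (r2,c4).
row 2 has {He,Li,B}; column 6 has {Li,Be,B,C} — only H is left for (r2,c6).
row 5 has {H,Li,Be,B}; column 3 has {H,He,B} — only C is left for (r5,c3).
row 5 has {H,Li,Be,B,C}; column 6 has {H,Li,Be,B,C} — only He is left for (r5,c6).
row 1 has {H,He,B,C}; column 2 has {H,He,Li,B} — only Be is left for (r1,c2).
row 1 has {H,He,Be,B,C}; column 3 has {H,He,B,C} — only Li is left for (r1,c3).
row 2 has {H,He,Li,B}; column 2 has {H,He,Li,Be,B} — only C is left for (r2,c2).
row 2 has {H,He,Li,B,C}; column 3 has {H,He,Li,B,C} — only Be is left for (r2,c3).

He Be Li B H C / B C Be Li He H / C H He Be B Li / H Li B He C Be / Li B C H Be He / Be He H C Li B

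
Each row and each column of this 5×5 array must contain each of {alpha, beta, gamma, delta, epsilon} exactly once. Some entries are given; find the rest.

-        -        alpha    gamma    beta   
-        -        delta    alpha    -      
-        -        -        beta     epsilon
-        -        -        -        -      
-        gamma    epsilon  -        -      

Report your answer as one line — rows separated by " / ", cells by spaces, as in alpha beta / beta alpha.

delta epsilon alpha gamma beta / epsilon beta delta alpha gamma / alpha delta gamma beta epsilon / gamma alpha beta epsilon delta / beta gamma epsilon delta alpha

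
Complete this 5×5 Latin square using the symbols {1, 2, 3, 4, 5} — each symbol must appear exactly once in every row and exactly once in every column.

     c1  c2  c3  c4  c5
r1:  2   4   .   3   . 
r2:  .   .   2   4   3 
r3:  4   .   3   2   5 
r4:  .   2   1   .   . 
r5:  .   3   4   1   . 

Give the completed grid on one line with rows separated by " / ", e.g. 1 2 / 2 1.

2 4 5 3 1 / 1 5 2 4 3 / 4 1 3 2 5 / 3 2 1 5 4 / 5 3 4 1 2

(r1,c3) = 5
(r1,c5) = 1
(r3,c2) = 1
(r4,c4) = 5
(r4,c5) = 4
(r5,c1) = 5
(r5,c5) = 2
(r2,c1) = 1
(r2,c2) = 5
(r4,c1) = 3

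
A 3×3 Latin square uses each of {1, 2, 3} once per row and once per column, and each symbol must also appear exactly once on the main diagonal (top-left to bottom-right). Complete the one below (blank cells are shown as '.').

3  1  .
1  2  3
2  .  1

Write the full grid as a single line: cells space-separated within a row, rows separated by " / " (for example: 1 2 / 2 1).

3 1 2 / 1 2 3 / 2 3 1

(r1,c3): row 1 has {1,3}; column 3 has {1,3}, so it must be 2.
(r3,c2): row 3 has {1,2}; column 2 has {1,2}, so it must be 3.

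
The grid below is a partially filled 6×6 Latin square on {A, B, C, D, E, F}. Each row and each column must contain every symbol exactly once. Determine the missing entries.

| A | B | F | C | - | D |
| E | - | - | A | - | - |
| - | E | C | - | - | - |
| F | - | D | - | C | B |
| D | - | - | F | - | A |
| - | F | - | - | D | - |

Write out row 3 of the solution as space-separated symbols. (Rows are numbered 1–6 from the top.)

B E C D A F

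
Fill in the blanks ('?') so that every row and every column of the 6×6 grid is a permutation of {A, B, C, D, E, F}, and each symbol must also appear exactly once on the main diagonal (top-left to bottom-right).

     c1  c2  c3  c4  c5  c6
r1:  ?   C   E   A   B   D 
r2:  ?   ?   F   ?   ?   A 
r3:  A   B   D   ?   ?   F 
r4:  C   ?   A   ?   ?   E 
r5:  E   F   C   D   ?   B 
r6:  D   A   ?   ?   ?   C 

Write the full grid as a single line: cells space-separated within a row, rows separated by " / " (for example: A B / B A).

F C E A B D / B E F C D A / A B D E C F / C D A B F E / E F C D A B / D A B F E C

(r1,c1) = F
(r2,c1) = B
(r2,c2) = E
(r2,c4) = C
(r2,c5) = D
(r3,c4) = E
(r3,c5) = C
(r4,c2) = D
(r4,c4) = B
(r4,c5) = F
(r5,c5) = A
(r6,c3) = B
(r6,c4) = F
(r6,c5) = E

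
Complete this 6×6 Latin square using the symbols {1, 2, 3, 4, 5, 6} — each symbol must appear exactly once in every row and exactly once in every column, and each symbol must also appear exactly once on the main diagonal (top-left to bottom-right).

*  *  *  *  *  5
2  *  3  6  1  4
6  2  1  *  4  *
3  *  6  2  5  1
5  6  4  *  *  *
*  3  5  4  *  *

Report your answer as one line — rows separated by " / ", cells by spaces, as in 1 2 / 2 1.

(r1,c1): row 1 has {5}; column 1 has {2,3,5,6}; the diagonal has {1,2}, so it must be 4.
(r1,c2): row 1 has {4,5}; column 2 has {2,3,6}, so it must be 1.
(r1,c3): row 1 has {1,4,5}; column 3 has {1,3,4,5,6}, so it must be 2.
(r1,c4): row 1 has {1,2,4,5}; column 4 has {2,4,6}, so it must be 3.
(r1,c5): row 1 has {1,2,3,4,5}; column 5 has {1,4,5}, so it must be 6.
(r2,c2): row 2 has {1,2,3,4,6}; column 2 has {1,2,3,6}; the diagonal has {1,2,4}, so it must be 5.
(r3,c4): row 3 has {1,2,4,6}; column 4 has {2,3,4,6}, so it must be 5.
(r3,c6): row 3 has {1,2,4,5,6}; column 6 has {1,4,5}, so it must be 3.
(r4,c2): row 4 has {1,2,3,5,6}; column 2 has {1,2,3,5,6}, so it must be 4.
(r5,c4): row 5 has {4,5,6}; column 4 has {2,3,4,5,6}, so it must be 1.
(r5,c5): row 5 has {1,4,5,6}; column 5 has {1,4,5,6}; the diagonal has {1,2,4,5}, so it must be 3.
(r5,c6): row 5 has {1,3,4,5,6}; column 6 has {1,3,4,5}, so it must be 2.
(r6,c1): row 6 has {3,4,5}; column 1 has {2,3,4,5,6}, so it must be 1.
(r6,c5): row 6 has {1,3,4,5}; column 5 has {1,3,4,5,6}, so it must be 2.
(r6,c6): row 6 has {1,2,3,4,5}; column 6 has {1,2,3,4,5}; the diagonal has {1,2,3,4,5}, so it must be 6.

4 1 2 3 6 5 / 2 5 3 6 1 4 / 6 2 1 5 4 3 / 3 4 6 2 5 1 / 5 6 4 1 3 2 / 1 3 5 4 2 6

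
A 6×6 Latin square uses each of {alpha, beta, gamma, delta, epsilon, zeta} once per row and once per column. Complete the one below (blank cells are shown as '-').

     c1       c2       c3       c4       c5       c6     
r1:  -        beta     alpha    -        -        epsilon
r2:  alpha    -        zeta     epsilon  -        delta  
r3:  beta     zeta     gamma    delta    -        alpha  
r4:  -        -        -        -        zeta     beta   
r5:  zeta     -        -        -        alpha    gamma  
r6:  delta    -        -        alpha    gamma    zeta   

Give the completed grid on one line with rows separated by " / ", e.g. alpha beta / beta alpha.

gamma beta alpha zeta delta epsilon / alpha gamma zeta epsilon beta delta / beta zeta gamma delta epsilon alpha / epsilon alpha delta gamma zeta beta / zeta delta epsilon beta alpha gamma / delta epsilon beta alpha gamma zeta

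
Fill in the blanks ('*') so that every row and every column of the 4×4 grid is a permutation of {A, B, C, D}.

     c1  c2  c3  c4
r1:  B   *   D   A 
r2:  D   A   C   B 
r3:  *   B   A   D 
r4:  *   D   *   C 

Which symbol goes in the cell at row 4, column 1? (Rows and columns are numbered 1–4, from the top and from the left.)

A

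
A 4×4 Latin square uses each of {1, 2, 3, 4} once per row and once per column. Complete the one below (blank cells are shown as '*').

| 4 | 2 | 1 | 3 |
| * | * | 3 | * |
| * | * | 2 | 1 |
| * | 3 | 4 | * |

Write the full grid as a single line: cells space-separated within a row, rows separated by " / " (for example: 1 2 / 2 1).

4 2 1 3 / 2 1 3 4 / 3 4 2 1 / 1 3 4 2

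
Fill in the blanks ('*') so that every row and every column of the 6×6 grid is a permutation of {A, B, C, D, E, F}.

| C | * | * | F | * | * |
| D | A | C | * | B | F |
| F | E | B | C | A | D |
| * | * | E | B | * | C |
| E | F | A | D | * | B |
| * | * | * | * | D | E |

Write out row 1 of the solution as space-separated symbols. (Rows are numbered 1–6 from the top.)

(r1,c3) = D
(r1,c5) = E
(r1,c6) = A
(r2,c4) = E
(r4,c1) = A
(r4,c2) = D
(r4,c5) = F
(r5,c5) = C
(r6,c1) = B
(r6,c2) = C
(r6,c3) = F
(r6,c4) = A
(r1,c2) = B

C B D F E A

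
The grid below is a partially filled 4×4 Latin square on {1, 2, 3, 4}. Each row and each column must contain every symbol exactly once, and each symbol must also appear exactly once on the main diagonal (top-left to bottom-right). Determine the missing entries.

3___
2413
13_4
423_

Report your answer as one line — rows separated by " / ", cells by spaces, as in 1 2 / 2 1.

3 1 4 2 / 2 4 1 3 / 1 3 2 4 / 4 2 3 1

(r1,c2): row 1 has {3}; column 2 has {2,3,4}, so it must be 1.
(r1,c4): row 1 has {1,3}; column 4 has {3,4}, so it must be 2.
(r3,c3): row 3 has {1,3,4}; column 3 has {1,3}; the diagonal has {3,4}, so it must be 2.
(r4,c4): row 4 has {2,3,4}; column 4 has {2,3,4}; the diagonal has {2,3,4}, so it must be 1.
(r1,c3): row 1 has {1,2,3}; column 3 has {1,2,3}, so it must be 4.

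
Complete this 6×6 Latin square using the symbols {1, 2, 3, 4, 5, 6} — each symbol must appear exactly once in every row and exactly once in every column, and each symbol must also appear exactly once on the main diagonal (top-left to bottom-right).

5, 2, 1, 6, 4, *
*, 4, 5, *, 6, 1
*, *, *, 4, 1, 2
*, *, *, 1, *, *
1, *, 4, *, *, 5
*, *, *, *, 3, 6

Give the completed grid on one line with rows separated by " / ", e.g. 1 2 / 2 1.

5 2 1 6 4 3 / 3 4 5 2 6 1 / 6 5 3 4 1 2 / 2 3 6 1 5 4 / 1 6 4 3 2 5 / 4 1 2 5 3 6

Cell (r1,c6): row 1 has {1,2,4,5,6}; column 6 has {1,2,5,6} → 3.
Cell (r3,c3): row 3 has {1,2,4}; column 3 has {1,4,5}; the diagonal has {1,4,5,6} → 3.
Cell (r4,c6): row 4 has {1}; column 6 has {1,2,3,5,6} → 4.
Cell (r5,c5): row 5 has {1,4,5}; column 5 has {1,3,4,6}; the diagonal has {1,3,4,5,6} → 2.
Cell (r6,c3): row 6 has {3,6}; column 3 has {1,3,4,5} → 2.
Cell (r6,c4): row 6 has {2,3,6}; column 4 has {1,4,6} → 5.
Cell (r3,c1): row 3 has {1,2,3,4}; column 1 has {1,5} → 6.
Cell (r3,c2): row 3 has {1,2,3,4,6}; column 2 has {2,4} → 5.
Cell (r4,c3): row 4 has {1,4}; column 3 has {1,2,3,4,5} → 6.
Cell (r4,c5): row 4 has {1,4,6}; column 5 has {1,2,3,4,6} → 5.
Cell (r5,c4): row 5 has {1,2,4,5}; column 4 has {1,4,5,6} → 3.
Cell (r6,c1): row 6 has {2,3,5,6}; column 1 has {1,5,6} → 4.
Cell (r6,c2): row 6 has {2,3,4,5,6}; column 2 has {2,4,5} → 1.
Cell (r2,c4): row 2 has {1,4,5,6}; column 4 has {1,3,4,5,6} → 2.
Cell (r4,c2): row 4 has {1,4,5,6}; column 2 has {1,2,4,5} → 3.
Cell (r5,c2): row 5 has {1,2,3,4,5}; column 2 has {1,2,3,4,5} → 6.
Cell (r2,c1): row 2 has {1,2,4,5,6}; column 1 has {1,4,5,6} → 3.
Cell (r4,c1): row 4 has {1,3,4,5,6}; column 1 has {1,3,4,5,6} → 2.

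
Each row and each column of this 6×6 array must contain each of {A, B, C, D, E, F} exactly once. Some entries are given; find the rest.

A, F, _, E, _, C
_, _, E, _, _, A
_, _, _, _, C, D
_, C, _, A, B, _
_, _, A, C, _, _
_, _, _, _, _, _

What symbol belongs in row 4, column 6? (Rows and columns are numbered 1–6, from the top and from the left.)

E

At row 1, column 5: row 1 has {A,C,E,F}; column 5 has {B,C}; that leaves D.
At row 2, column 5: row 2 has {A,E}; column 5 has {B,C,D}; that leaves F.
At row 5, column 5: row 5 has {A,C}; column 5 has {B,C,D,F}; that leaves E.
At row 6, column 5: row 6 is empty so far; column 5 has {B,C,D,E,F}; that leaves A.
At row 1, column 3: row 1 has {A,C,D,E,F}; column 3 has {A,E}; that leaves B.
At row 3, column 3: row 3 has {C,D}; column 3 has {A,B,E}; that leaves F.
At row 3, column 4: row 3 has {C,D,F}; column 4 has {A,C,E}; that leaves B.
At row 4, column 3: row 4 has {A,B,C}; column 3 has {A,B,E,F}; that leaves D.
At row 6, column 3: row 6 has {A}; column 3 has {A,B,D,E,F}; that leaves C.
At row 2, column 4: row 2 has {A,E,F}; column 4 has {A,B,C,E}; that leaves D.
At row 3, column 1: row 3 has {B,C,D,F}; column 1 has {A}; that leaves E.
At row 3, column 2: row 3 has {B,C,D,E,F}; column 2 has {C,F}; that leaves A.
At row 4, column 1: row 4 has {A,B,C,D}; column 1 has {A,E}; that leaves F.
At row 4, column 6: row 4 has {A,B,C,D,F}; column 6 has {A,C,D}; that leaves E.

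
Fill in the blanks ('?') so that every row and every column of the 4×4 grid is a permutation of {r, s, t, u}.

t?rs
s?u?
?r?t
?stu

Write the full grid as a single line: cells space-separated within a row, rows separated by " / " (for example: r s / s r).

t u r s / s t u r / u r s t / r s t u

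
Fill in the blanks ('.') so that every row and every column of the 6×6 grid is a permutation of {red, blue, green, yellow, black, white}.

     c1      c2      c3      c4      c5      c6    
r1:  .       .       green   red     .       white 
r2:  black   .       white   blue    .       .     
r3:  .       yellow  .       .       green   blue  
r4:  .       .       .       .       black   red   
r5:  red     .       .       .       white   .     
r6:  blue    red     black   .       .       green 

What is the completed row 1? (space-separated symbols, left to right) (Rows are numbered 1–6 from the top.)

yellow black green red blue white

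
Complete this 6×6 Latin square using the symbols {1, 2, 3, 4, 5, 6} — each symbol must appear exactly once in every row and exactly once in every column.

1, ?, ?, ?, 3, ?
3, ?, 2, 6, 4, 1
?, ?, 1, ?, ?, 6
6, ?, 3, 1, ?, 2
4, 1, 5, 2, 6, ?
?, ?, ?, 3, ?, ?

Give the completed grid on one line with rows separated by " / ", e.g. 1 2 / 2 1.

1 2 6 5 3 4 / 3 5 2 6 4 1 / 5 3 1 4 2 6 / 6 4 3 1 5 2 / 4 1 5 2 6 3 / 2 6 4 3 1 5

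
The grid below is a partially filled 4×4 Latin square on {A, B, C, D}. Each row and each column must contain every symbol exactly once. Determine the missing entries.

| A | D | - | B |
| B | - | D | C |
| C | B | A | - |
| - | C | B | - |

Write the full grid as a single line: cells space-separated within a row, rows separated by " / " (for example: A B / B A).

A D C B / B A D C / C B A D / D C B A

(r1,c3) = C
(r2,c2) = A
(r3,c4) = D
(r4,c1) = D
(r4,c4) = A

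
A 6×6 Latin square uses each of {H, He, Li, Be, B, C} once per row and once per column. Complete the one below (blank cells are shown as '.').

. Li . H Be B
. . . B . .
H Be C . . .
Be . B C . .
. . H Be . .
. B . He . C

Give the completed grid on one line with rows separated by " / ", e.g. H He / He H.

C Li He H Be B / He H Li B C Be / H Be C Li B He / Be He B C Li H / B C H Be He Li / Li B Be He H C

At row 1, column 3: row 1 has {H,Li,Be,B}; column 3 has {H,B,C}; that leaves He.
At row 3, column 4: row 3 has {H,Be,C}; column 4 has {H,He,Be,B,C}; that leaves Li.
At row 3, column 6: row 3 has {H,Li,Be,C}; column 6 has {B,C}; that leaves He.
At row 5, column 6: row 5 has {H,Be}; column 6 has {He,B,C}; that leaves Li.
At row 6, column 1: row 6 has {He,B,C}; column 1 has {H,Be}; that leaves Li.
At row 6, column 3: row 6 has {He,Li,B,C}; column 3 has {H,He,B,C}; that leaves Be.
At row 6, column 5: row 6 has {He,Li,Be,B,C}; column 5 has {Be}; that leaves H.
At row 1, column 1: row 1 has {H,He,Li,Be,B}; column 1 has {H,Li,Be}; that leaves C.
At row 2, column 1: row 2 has {B}; column 1 has {H,Li,Be,C}; that leaves He.
At row 2, column 3: row 2 has {He,B}; column 3 has {H,He,Be,B,C}; that leaves Li.
At row 2, column 5: row 2 has {He,Li,B}; column 5 has {H,Be}; that leaves C.
At row 3, column 5: row 3 has {H,He,Li,Be,C}; column 5 has {H,Be,C}; that leaves B.
At row 4, column 6: row 4 has {Be,B,C}; column 6 has {He,Li,B,C}; that leaves H.
At row 5, column 1: row 5 has {H,Li,Be}; column 1 has {H,He,Li,Be,C}; that leaves B.
At row 5, column 5: row 5 has {H,Li,Be,B}; column 5 has {H,Be,B,C}; that leaves He.
At row 2, column 2: row 2 has {He,Li,B,C}; column 2 has {Li,Be,B}; that leaves H.
At row 2, column 6: row 2 has {H,He,Li,B,C}; column 6 has {H,He,Li,B,C}; that leaves Be.
At row 4, column 2: row 4 has {H,Be,B,C}; column 2 has {H,Li,Be,B}; that leaves He.
At row 4, column 5: row 4 has {H,He,Be,B,C}; column 5 has {H,He,Be,B,C}; that leaves Li.
At row 5, column 2: row 5 has {H,He,Li,Be,B}; column 2 has {H,He,Li,Be,B}; that leaves C.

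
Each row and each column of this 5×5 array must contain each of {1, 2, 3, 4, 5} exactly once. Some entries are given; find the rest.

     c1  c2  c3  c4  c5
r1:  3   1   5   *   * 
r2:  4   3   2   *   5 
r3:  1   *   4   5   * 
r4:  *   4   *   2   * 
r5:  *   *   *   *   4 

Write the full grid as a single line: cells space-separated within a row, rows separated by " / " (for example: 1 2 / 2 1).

(r1,c4): row 1 has {1,3,5}; column 4 has {2,5}, so it must be 4.
(r1,c5): row 1 has {1,3,4,5}; column 5 has {4,5}, so it must be 2.
(r2,c4): row 2 has {2,3,4,5}; column 4 has {2,4,5}, so it must be 1.
(r3,c2): row 3 has {1,4,5}; column 2 has {1,3,4}, so it must be 2.
(r3,c5): row 3 has {1,2,4,5}; column 5 has {2,4,5}, so it must be 3.
(r4,c1): row 4 has {2,4}; column 1 has {1,3,4}, so it must be 5.
(r4,c5): row 4 has {2,4,5}; column 5 has {2,3,4,5}, so it must be 1.
(r5,c1): row 5 has {4}; column 1 has {1,3,4,5}, so it must be 2.
(r5,c2): row 5 has {2,4}; column 2 has {1,2,3,4}, so it must be 5.
(r5,c4): row 5 has {2,4,5}; column 4 has {1,2,4,5}, so it must be 3.
(r4,c3): row 4 has {1,2,4,5}; column 3 has {2,4,5}, so it must be 3.
(r5,c3): row 5 has {2,3,4,5}; column 3 has {2,3,4,5}, so it must be 1.

3 1 5 4 2 / 4 3 2 1 5 / 1 2 4 5 3 / 5 4 3 2 1 / 2 5 1 3 4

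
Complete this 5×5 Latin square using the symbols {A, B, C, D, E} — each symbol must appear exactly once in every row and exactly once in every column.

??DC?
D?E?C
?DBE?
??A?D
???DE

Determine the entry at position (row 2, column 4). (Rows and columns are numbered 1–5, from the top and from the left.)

A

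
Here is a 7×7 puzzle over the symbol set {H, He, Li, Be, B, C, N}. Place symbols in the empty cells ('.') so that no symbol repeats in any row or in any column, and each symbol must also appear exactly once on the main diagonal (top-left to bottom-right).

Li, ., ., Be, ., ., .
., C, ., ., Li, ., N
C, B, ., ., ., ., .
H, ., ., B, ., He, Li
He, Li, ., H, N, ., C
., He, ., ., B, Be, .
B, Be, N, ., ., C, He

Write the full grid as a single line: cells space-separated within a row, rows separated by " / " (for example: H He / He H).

Li H He Be C N B / Be C B He Li H N / C B H N He Li Be / H N C B Be He Li / He Li Be H N B C / N He Li C B Be H / B Be N Li H C He

(r2,c1) = Be
(r2,c4) = He
(r3,c3) = H
(r3,c7) = Be
(r4,c2) = N
(r5,c6) = B
(r6,c1) = N
(r6,c7) = H
(r7,c4) = Li
(r7,c5) = H
(r1,c2) = H
(r1,c6) = N
(r1,c7) = B
(r2,c3) = B
(r2,c6) = H
(r3,c4) = N
(r3,c5) = He
(r3,c6) = Li
(r5,c3) = Be
(r6,c4) = C
(r1,c5) = C
(r4,c3) = C
(r4,c5) = Be
(r6,c3) = Li
(r1,c3) = He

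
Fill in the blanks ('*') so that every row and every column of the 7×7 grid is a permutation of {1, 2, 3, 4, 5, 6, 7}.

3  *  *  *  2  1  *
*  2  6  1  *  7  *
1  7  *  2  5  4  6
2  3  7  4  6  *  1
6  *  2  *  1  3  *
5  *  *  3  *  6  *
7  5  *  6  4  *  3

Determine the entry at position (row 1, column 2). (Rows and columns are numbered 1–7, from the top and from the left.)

6

(r2,c1) = 4
(r2,c5) = 3
(r2,c7) = 5
(r3,c3) = 3
(r4,c6) = 5
(r5,c2) = 4
(r5,c7) = 7
(r6,c2) = 1
(r6,c3) = 4
(r6,c5) = 7
(r6,c7) = 2
(r7,c3) = 1
(r7,c6) = 2
(r1,c2) = 6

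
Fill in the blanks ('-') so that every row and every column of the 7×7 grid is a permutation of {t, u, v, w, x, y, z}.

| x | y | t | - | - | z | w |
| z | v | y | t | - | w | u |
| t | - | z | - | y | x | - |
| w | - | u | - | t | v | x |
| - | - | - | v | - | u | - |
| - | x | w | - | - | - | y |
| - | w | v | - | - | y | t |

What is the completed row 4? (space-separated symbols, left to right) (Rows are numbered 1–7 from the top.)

w z u y t v x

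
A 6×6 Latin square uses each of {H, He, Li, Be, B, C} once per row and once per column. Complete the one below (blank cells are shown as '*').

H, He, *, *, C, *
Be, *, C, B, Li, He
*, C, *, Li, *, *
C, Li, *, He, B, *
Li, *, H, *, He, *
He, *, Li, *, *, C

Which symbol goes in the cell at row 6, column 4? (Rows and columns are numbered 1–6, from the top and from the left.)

At row 1, column 4: row 1 has {H,He,C}; column 4 has {He,Li,B}; that leaves Be.
At row 2, column 2: row 2 has {He,Li,Be,B,C}; column 2 has {He,Li,C}; that leaves H.
At row 3, column 1: row 3 has {Li,C}; column 1 has {H,He,Li,Be,C}; that leaves B.
At row 4, column 3: row 4 has {He,Li,B,C}; column 3 has {H,Li,C}; that leaves Be.
At row 4, column 6: row 4 has {He,Li,Be,B,C}; column 6 has {He,C}; that leaves H.
At row 5, column 4: row 5 has {H,He,Li}; column 4 has {He,Li,Be,B}; that leaves C.
At row 6, column 4: row 6 has {He,Li,C}; column 4 has {He,Li,Be,B,C}; that leaves H.

H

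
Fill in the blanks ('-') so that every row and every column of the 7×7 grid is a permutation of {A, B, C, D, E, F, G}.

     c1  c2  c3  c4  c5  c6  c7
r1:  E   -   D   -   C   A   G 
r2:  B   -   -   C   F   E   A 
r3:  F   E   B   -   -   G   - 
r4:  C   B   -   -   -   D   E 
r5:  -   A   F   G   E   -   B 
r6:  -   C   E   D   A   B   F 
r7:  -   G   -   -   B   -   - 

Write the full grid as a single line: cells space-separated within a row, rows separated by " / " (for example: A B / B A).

E F D B C A G / B D G C F E A / F E B A D G C / C B A F G D E / D A F G E C B / G C E D A B F / A G C E B F D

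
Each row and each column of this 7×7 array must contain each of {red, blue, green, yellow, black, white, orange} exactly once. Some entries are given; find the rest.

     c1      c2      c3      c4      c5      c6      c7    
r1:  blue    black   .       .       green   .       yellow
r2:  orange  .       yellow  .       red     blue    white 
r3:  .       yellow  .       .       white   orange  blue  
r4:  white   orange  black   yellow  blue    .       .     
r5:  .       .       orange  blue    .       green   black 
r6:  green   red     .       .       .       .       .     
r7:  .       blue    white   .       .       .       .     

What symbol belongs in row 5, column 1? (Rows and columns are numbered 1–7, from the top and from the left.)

red

row 1 has {blue,green,yellow,black}; column 3 has {yellow,black,white,orange} — only red is left for (r1,c3).
row 1 has {red,blue,green,yellow,black}; column 6 has {blue,green,orange} — only white is left for (r1,c6).
row 2 has {red,blue,yellow,white,orange}; column 2 has {red,blue,yellow,black,orange} — only green is left for (r2,c2).
row 2 has {red,blue,green,yellow,white,orange}; column 4 has {blue,yellow} — only black is left for (r2,c4).
row 3 has {blue,yellow,white,orange}; column 3 has {red,yellow,black,white,orange} — only green is left for (r3,c3).
row 3 has {blue,green,yellow,white,orange}; column 4 has {blue,yellow,black} — only red is left for (r3,c4).
row 4 has {blue,yellow,black,white,orange}; column 6 has {blue,green,white,orange} — only red is left for (r4,c6).
row 4 has {red,blue,yellow,black,white,orange}; column 7 has {blue,yellow,black,white} — only green is left for (r4,c7).
row 5 has {blue,green,black,orange}; column 2 has {red,blue,green,yellow,black,orange} — only white is left for (r5,c2).
row 5 has {blue,green,black,white,orange}; column 5 has {red,blue,green,white} — only yellow is left for (r5,c5).
row 6 has {red,green}; column 3 has {red,green,yellow,black,white,orange} — only blue is left for (r6,c3).
row 6 has {red,blue,green}; column 7 has {blue,green,yellow,black,white} — only orange is left for (r6,c7).
row 7 has {blue,white}; column 7 has {blue,green,yellow,black,white,orange} — only red is left for (r7,c7).
row 1 has {red,blue,green,yellow,black,white}; column 4 has {red,blue,yellow,black} — only orange is left for (r1,c4).
row 3 has {red,blue,green,yellow,white,orange}; column 1 has {blue,green,white,orange} — only black is left for (r3,c1).
row 5 has {blue,green,yellow,black,white,orange}; column 1 has {blue,green,black,white,orange} — only red is left for (r5,c1).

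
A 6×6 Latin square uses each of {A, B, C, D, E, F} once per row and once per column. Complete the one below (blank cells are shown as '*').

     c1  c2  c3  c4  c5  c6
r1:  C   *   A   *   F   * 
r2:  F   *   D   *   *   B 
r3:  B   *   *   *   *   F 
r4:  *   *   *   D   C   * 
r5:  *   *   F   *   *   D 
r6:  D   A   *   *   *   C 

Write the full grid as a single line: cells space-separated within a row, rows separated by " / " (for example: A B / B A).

C D A B F E / F C D E A B / B E C A D F / E F B D C A / A B F C E D / D A E F B C

(r1,c6) = E
(r4,c6) = A
(r1,c4) = B
(r4,c1) = E
(r4,c3) = B
(r5,c1) = A
(r6,c3) = E
(r6,c4) = F
(r6,c5) = B
(r1,c2) = D
(r3,c3) = C
(r4,c2) = F
(r5,c5) = E
(r2,c5) = A
(r3,c2) = E
(r3,c4) = A
(r3,c5) = D
(r5,c4) = C
(r2,c2) = C
(r2,c4) = E
(r5,c2) = B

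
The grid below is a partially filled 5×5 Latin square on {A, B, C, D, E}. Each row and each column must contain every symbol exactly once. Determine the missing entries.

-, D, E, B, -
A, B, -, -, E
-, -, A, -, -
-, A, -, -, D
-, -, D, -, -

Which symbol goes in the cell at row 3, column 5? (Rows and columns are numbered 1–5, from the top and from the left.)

B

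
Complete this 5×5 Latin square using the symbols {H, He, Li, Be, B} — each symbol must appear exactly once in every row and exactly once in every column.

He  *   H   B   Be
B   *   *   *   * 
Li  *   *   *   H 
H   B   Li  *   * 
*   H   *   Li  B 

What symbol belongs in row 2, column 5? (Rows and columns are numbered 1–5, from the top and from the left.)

Cell (r1,c2): row 1 has {H,He,Be,B}; column 2 has {H,B} → Li.
Cell (r4,c5): row 4 has {H,Li,B}; column 5 has {H,Be,B} → He.
Cell (r5,c1): row 5 has {H,Li,B}; column 1 has {H,He,Li,B} → Be.
Cell (r5,c3): row 5 has {H,Li,Be,B}; column 3 has {H,Li} → He.
Cell (r2,c3): row 2 has {B}; column 3 has {H,He,Li} → Be.
Cell (r2,c5): row 2 has {Be,B}; column 5 has {H,He,Be,B} → Li.

Li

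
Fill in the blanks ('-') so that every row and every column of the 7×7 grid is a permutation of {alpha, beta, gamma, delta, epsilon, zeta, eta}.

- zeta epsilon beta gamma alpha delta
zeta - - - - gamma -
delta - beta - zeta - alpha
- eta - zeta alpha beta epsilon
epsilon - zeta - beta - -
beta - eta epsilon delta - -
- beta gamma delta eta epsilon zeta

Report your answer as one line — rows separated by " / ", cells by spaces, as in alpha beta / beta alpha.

At row 1, column 1: row 1 has {alpha,beta,gamma,delta,epsilon,zeta}; column 1 has {beta,delta,epsilon,zeta}; that leaves eta.
At row 2, column 5: row 2 has {gamma,zeta}; column 5 has {alpha,beta,gamma,delta,zeta,eta}; that leaves epsilon.
At row 3, column 6: row 3 has {alpha,beta,delta,zeta}; column 6 has {alpha,beta,gamma,epsilon}; that leaves eta.
At row 4, column 1: row 4 has {alpha,beta,epsilon,zeta,eta}; column 1 has {beta,delta,epsilon,zeta,eta}; that leaves gamma.
At row 4, column 3: row 4 has {alpha,beta,gamma,epsilon,zeta,eta}; column 3 has {beta,gamma,epsilon,zeta,eta}; that leaves delta.
At row 5, column 6: row 5 has {beta,epsilon,zeta}; column 6 has {alpha,beta,gamma,epsilon,eta}; that leaves delta.
At row 6, column 6: row 6 has {beta,delta,epsilon,eta}; column 6 has {alpha,beta,gamma,delta,epsilon,eta}; that leaves zeta.
At row 6, column 7: row 6 has {beta,delta,epsilon,zeta,eta}; column 7 has {alpha,delta,epsilon,zeta}; that leaves gamma.
At row 7, column 1: row 7 has {beta,gamma,delta,epsilon,zeta,eta}; column 1 has {beta,gamma,delta,epsilon,zeta,eta}; that leaves alpha.
At row 2, column 3: row 2 has {gamma,epsilon,zeta}; column 3 has {beta,gamma,delta,epsilon,zeta,eta}; that leaves alpha.
At row 2, column 4: row 2 has {alpha,gamma,epsilon,zeta}; column 4 has {beta,delta,epsilon,zeta}; that leaves eta.
At row 2, column 7: row 2 has {alpha,gamma,epsilon,zeta,eta}; column 7 has {alpha,gamma,delta,epsilon,zeta}; that leaves beta.
At row 3, column 4: row 3 has {alpha,beta,delta,zeta,eta}; column 4 has {beta,delta,epsilon,zeta,eta}; that leaves gamma.
At row 5, column 4: row 5 has {beta,delta,epsilon,zeta}; column 4 has {beta,gamma,delta,epsilon,zeta,eta}; that leaves alpha.
At row 5, column 7: row 5 has {alpha,beta,delta,epsilon,zeta}; column 7 has {alpha,beta,gamma,delta,epsilon,zeta}; that leaves eta.
At row 6, column 2: row 6 has {beta,gamma,delta,epsilon,zeta,eta}; column 2 has {beta,zeta,eta}; that leaves alpha.
At row 2, column 2: row 2 has {alpha,beta,gamma,epsilon,zeta,eta}; column 2 has {alpha,beta,zeta,eta}; that leaves delta.
At row 3, column 2: row 3 has {alpha,beta,gamma,delta,zeta,eta}; column 2 has {alpha,beta,delta,zeta,eta}; that leaves epsilon.
At row 5, column 2: row 5 has {alpha,beta,delta,epsilon,zeta,eta}; column 2 has {alpha,beta,delta,epsilon,zeta,eta}; that leaves gamma.

eta zeta epsilon beta gamma alpha delta / zeta delta alpha eta epsilon gamma beta / delta epsilon beta gamma zeta eta alpha / gamma eta delta zeta alpha beta epsilon / epsilon gamma zeta alpha beta delta eta / beta alpha eta epsilon delta zeta gamma / alpha beta gamma delta eta epsilon zeta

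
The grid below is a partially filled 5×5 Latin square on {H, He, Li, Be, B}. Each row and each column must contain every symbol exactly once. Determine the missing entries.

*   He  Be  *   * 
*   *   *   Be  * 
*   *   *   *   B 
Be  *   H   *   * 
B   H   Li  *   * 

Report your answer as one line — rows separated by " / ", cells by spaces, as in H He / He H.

Cell (r3,c3): row 3 has {B}; column 3 has {H,Li,Be} → He.
Cell (r5,c4): row 5 has {H,Li,B}; column 4 has {Be} → He.
Cell (r5,c5): row 5 has {H,He,Li,B}; column 5 has {B} → Be.
Cell (r2,c3): row 2 has {Be}; column 3 has {H,He,Li,Be} → B.
Cell (r2,c2): row 2 has {Be,B}; column 2 has {H,He} → Li.
Cell (r3,c2): row 3 has {He,B}; column 2 has {H,He,Li} → Be.
Cell (r4,c2): row 4 has {H,Be}; column 2 has {H,He,Li,Be} → B.
Cell (r4,c4): row 4 has {H,Be,B}; column 4 has {He,Be} → Li.
Cell (r4,c5): row 4 has {H,Li,Be,B}; column 5 has {Be,B} → He.
Cell (r2,c5): row 2 has {Li,Be,B}; column 5 has {He,Be,B} → H.
Cell (r3,c4): row 3 has {He,Be,B}; column 4 has {He,Li,Be} → H.
Cell (r1,c4): row 1 has {He,Be}; column 4 has {H,He,Li,Be} → B.
Cell (r1,c5): row 1 has {He,Be,B}; column 5 has {H,He,Be,B} → Li.
Cell (r2,c1): row 2 has {H,Li,Be,B}; column 1 has {Be,B} → He.
Cell (r3,c1): row 3 has {H,He,Be,B}; column 1 has {He,Be,B} → Li.
Cell (r1,c1): row 1 has {He,Li,Be,B}; column 1 has {He,Li,Be,B} → H.

H He Be B Li / He Li B Be H / Li Be He H B / Be B H Li He / B H Li He Be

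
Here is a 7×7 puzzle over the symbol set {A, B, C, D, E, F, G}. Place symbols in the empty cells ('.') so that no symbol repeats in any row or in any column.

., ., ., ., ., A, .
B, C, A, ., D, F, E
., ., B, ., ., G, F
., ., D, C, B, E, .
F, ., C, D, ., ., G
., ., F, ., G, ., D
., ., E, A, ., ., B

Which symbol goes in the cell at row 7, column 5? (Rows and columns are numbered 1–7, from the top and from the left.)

F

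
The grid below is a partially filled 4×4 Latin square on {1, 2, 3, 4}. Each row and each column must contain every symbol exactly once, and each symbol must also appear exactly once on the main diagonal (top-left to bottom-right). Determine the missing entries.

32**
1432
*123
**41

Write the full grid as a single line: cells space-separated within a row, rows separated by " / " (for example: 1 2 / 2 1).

3 2 1 4 / 1 4 3 2 / 4 1 2 3 / 2 3 4 1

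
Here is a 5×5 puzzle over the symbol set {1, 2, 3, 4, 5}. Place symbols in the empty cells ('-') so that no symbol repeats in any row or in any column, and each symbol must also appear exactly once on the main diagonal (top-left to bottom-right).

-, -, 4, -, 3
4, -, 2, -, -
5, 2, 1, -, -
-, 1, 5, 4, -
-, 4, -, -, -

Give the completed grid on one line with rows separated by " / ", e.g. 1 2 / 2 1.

2 5 4 1 3 / 4 3 2 5 1 / 5 2 1 3 4 / 3 1 5 4 2 / 1 4 3 2 5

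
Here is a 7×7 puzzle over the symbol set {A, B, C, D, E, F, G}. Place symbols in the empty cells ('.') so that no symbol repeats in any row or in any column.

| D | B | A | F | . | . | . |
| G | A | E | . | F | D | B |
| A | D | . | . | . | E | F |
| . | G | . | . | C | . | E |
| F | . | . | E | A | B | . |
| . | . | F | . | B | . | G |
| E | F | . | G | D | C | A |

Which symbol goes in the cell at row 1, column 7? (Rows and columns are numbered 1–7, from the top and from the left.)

At row 1, column 6: row 1 has {A,B,D,F}; column 6 has {B,C,D,E}; that leaves G.
At row 1, column 7: row 1 has {A,B,D,F,G}; column 7 has {A,B,E,F,G}; that leaves C.

C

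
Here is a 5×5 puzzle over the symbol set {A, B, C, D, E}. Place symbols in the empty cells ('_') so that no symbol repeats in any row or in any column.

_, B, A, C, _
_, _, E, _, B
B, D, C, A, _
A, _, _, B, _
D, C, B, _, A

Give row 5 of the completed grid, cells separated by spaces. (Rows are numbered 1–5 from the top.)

D C B E A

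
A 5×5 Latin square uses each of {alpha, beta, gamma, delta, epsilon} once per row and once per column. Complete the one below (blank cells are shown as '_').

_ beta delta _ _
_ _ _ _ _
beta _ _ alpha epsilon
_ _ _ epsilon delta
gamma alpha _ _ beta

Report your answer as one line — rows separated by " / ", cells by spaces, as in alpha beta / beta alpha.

(r1,c4): row 1 has {beta,delta}; column 4 has {alpha,epsilon}, so it must be gamma.
(r1,c5): row 1 has {beta,gamma,delta}; column 5 has {beta,delta,epsilon}, so it must be alpha.
(r2,c5): row 2 is empty so far; column 5 has {alpha,beta,delta,epsilon}, so it must be gamma.
(r3,c3): row 3 has {alpha,beta,epsilon}; column 3 has {delta}, so it must be gamma.
(r4,c1): row 4 has {delta,epsilon}; column 1 has {beta,gamma}, so it must be alpha.
(r4,c2): row 4 has {alpha,delta,epsilon}; column 2 has {alpha,beta}, so it must be gamma.
(r4,c3): row 4 has {alpha,gamma,delta,epsilon}; column 3 has {gamma,delta}, so it must be beta.
(r5,c3): row 5 has {alpha,beta,gamma}; column 3 has {beta,gamma,delta}, so it must be epsilon.
(r5,c4): row 5 has {alpha,beta,gamma,epsilon}; column 4 has {alpha,gamma,epsilon}, so it must be delta.
(r1,c1): row 1 has {alpha,beta,gamma,delta}; column 1 has {alpha,beta,gamma}, so it must be epsilon.
(r2,c1): row 2 has {gamma}; column 1 has {alpha,beta,gamma,epsilon}, so it must be delta.
(r2,c2): row 2 has {gamma,delta}; column 2 has {alpha,beta,gamma}, so it must be epsilon.
(r2,c3): row 2 has {gamma,delta,epsilon}; column 3 has {beta,gamma,delta,epsilon}, so it must be alpha.
(r2,c4): row 2 has {alpha,gamma,delta,epsilon}; column 4 has {alpha,gamma,delta,epsilon}, so it must be beta.
(r3,c2): row 3 has {alpha,beta,gamma,epsilon}; column 2 has {alpha,beta,gamma,epsilon}, so it must be delta.

epsilon beta delta gamma alpha / delta epsilon alpha beta gamma / beta delta gamma alpha epsilon / alpha gamma beta epsilon delta / gamma alpha epsilon delta beta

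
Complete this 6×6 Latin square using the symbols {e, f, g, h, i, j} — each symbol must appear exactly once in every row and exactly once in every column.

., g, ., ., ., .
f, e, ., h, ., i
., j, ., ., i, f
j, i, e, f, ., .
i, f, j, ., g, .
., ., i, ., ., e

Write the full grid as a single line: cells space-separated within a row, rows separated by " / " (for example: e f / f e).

h g f i e j / f e g h j i / e j h g i f / j i e f h g / i f j e g h / g h i j f e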